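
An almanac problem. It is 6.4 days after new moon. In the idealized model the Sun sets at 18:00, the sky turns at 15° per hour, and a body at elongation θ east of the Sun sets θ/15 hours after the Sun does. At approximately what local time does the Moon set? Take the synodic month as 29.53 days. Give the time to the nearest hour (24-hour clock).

23:00

The Moon has covered 6.4/29.53 of its cycle, so θ ≈ 360° × 6.4/29.53 = 78.0°.
Delay after the Sun = 78.0° / (15°/h) ≈ 5.20 h.
18:00 + 5.20 h ≈ 23:12 → 23:00 to the nearest hour.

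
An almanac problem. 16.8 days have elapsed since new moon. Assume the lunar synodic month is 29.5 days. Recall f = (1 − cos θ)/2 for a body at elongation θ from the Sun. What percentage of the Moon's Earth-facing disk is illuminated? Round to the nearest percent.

95%

Phase angle: θ = 360°·(16.8 d)/(29.5 d) = 205.0°.
With cos θ = (-0.906), the lit fraction is (1 − (-0.906))/2 ≈ 0.953, so 95%.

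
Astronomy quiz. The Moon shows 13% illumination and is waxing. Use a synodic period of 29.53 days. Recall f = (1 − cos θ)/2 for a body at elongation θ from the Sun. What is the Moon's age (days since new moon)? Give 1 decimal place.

3.5 days

From f = (1 − cos θ)/2: cos θ = 1 − 2×0.13 = 0.740; arccos → 42.3°.
Waxing ⇒ before full, so θ = 42.3°.
At 360°/29.53 d per day, 42.3° corresponds to 3.47 days.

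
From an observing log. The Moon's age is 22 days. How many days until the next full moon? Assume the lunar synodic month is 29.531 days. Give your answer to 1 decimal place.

Full moon occurs at elongation 180°, i.e. at age 29.531 × 180/360 = 14.765 d.
Already past this cycle's full moon; the next is at 14.765 + 29.531 = 44.296 d, so 44.296 − 22 = 22.296 days.

22.3 days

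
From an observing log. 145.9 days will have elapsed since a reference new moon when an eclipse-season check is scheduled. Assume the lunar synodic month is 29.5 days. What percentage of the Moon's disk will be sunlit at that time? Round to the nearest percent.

3%

145.9/29.5 = 4.946 lunations, so 4 complete cycles and 27.90 d into the next.
Elongation θ = 360° × 27.90/29.5 ≈ 340.5°.
With cos θ = 0.942, the lit fraction is (1 − 0.942)/2 ≈ 0.029, so 3%.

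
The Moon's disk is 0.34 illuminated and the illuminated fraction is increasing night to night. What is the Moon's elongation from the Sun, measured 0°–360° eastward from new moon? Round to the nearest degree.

Invert f = (1 − cos θ)/2 to get cos θ = 1 − 2(0.34) = 0.320, hence θ₀ = arccos 0.320 = 71.3°.
Waxing ⇒ before full, so θ = 71.3°.

71°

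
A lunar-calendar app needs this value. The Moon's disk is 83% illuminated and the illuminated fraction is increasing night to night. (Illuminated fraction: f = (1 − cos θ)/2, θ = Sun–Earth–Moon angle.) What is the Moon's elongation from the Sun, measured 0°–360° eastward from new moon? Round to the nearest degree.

cos θ = 1 − 2f = -0.660, giving a principal value of 131.3°.
Waxing ⇒ before full, so θ = 131.3°.

131°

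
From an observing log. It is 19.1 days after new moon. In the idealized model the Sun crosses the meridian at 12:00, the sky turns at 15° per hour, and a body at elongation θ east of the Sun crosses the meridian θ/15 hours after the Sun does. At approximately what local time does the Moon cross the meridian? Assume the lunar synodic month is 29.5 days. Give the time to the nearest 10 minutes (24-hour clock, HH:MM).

03:30

Elongation θ = 360° × 19.1/29.5 ≈ 233.1°.
Delay after the Sun = 233.1° / (15°/h) ≈ 15.54 h.
12:00 + 15.539 h ≈ 03:32 → 03:30 to the nearest ten minutes.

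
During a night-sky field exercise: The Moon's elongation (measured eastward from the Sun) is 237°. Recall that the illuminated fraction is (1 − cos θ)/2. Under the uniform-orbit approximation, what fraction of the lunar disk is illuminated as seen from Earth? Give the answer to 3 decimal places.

0.772

Half-versine of 237°: (1 − (-0.545))/2 = 0.772.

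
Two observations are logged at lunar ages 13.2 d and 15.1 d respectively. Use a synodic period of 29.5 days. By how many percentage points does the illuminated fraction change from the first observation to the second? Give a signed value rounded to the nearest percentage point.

+3 percentage points

θ₁ = 360° × 13.2/29.5 = 161.1°, f₁ = (1 − cos θ₁)/2 = 0.973.
θ₂ = 360° × 15.1/29.5 = 184.3°, f₂ = (1 − cos θ₂)/2 = 0.999.
Change = f₂ − f₁ = +0.026 → +3 percentage points.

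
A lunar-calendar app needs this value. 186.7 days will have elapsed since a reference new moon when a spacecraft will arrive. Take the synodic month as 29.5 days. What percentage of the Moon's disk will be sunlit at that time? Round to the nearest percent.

186.7/29.5 = 6.329 lunations, so 6 complete cycles and 9.70 d into the next.
The Moon has covered 9.70/29.5 of its cycle, so θ ≈ 360° × 9.70/29.5 = 118.4°.
With cos θ = (-0.475), the lit fraction is (1 − (-0.475))/2 ≈ 0.738, so 74%.

74%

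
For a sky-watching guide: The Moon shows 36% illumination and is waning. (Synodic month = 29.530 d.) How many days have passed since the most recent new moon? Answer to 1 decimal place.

From f = (1 − cos θ)/2: cos θ = 1 − 2×0.36 = 0.280; arccos → 73.7°.
Since the Moon is past full (waning), take the reflex angle: θ = 360° − 73.7° = 286.3°.
Age = 29.530 × 286.3°/360° ≈ 23.48 days.

23.5 days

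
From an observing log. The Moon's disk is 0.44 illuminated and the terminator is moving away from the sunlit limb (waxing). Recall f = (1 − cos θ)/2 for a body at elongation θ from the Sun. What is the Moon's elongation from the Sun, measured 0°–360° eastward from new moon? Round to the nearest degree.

83°

Invert f = (1 − cos θ)/2 to get cos θ = 1 − 2(0.44) = 0.120, hence θ₀ = arccos 0.120 = 83.1°.
The Moon is waxing (0°–180°), so θ = 83.1° directly.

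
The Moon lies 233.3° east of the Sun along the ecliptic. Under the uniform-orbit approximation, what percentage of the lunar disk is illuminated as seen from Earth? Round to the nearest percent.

80%

f = (1 − cos 233.3°)/2 = (1 − (-0.598))/2 ≈ 0.799, i.e. 80%.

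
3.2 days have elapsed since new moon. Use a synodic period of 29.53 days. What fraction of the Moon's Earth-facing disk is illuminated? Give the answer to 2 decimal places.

0.11

Elongation θ = 360° × 3.2/29.53 ≈ 39.0°.
cos 39.0° = 0.777, so f = (1 − 0.777)/2 = 0.111.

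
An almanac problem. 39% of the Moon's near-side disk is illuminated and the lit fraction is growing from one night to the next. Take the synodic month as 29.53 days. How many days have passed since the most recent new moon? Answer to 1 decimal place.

Invert f = (1 − cos θ)/2 to get cos θ = 1 − 2(0.39) = 0.220, hence θ₀ = arccos 0.220 = 77.3°.
Before full moon the principal value applies: θ = 77.3°.
At 360°/29.53 d per day, 77.3° corresponds to 6.34 days.

6.3 days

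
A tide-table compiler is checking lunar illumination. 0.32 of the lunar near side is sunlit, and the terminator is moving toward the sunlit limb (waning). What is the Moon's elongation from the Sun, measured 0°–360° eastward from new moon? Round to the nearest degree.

cos θ = 1 − 2f = 0.360, giving a principal value of 68.9°.
Since the Moon is past full (waning), take the reflex angle: θ = 360° − 68.9° = 291.1°.

291°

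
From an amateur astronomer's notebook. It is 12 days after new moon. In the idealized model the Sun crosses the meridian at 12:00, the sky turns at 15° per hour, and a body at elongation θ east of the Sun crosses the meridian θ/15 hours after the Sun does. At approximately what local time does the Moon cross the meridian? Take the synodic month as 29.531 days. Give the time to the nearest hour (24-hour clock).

22:00

The Moon has covered 12/29.531 of its cycle, so θ ≈ 360° × 12/29.531 = 146.3°.
The Moon trails the Sun by θ/15 = 146.3/15 ≈ 9.75 hours.
12:00 + 9.75 h ≈ 21:45 → 22:00 to the nearest hour.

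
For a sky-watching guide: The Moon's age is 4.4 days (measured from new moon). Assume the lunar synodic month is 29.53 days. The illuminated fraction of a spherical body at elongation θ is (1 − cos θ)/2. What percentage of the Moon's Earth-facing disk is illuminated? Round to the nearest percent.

20%

The Moon has covered 4.4/29.53 of its cycle, so θ ≈ 360° × 4.4/29.53 = 53.6°.
Illuminated fraction = (1 − cos 53.6°)/2 = (1 − 0.593)/2 ≈ 0.204, so 20%.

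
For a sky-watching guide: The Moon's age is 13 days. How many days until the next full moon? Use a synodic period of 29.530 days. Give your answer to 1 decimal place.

1.8 days

Full moon is 0.5 of the way through the cycle: age 0.5 × 29.530 = 14.765 d.
That is 14.765 − 13 = 1.765 days ahead.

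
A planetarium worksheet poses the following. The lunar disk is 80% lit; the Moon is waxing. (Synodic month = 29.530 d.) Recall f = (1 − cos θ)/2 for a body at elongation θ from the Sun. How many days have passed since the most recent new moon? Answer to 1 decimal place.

10.4 days

From f = (1 − cos θ)/2: cos θ = 1 − 2×0.80 = -0.600; arccos → 126.9°.
Before full moon the principal value applies: θ = 126.9°.
At 360°/29.530 d per day, 126.9° corresponds to 10.41 days.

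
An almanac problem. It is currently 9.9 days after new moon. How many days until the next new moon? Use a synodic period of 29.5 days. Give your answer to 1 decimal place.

The next new moon completes the synodic month: 29.5 − 9.9 = 19.600 days.

19.6 days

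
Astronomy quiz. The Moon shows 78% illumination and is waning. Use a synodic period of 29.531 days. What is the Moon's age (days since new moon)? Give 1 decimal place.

19.4 days

cos θ = 1 − 2f = -0.560, giving a principal value of 124.1°.
A waning Moon lies in 180°–360°, so θ = 360° − 124.1° = 235.9°.
That fraction of the synodic month is 235.9/360 × 29.531 d ≈ 19.35 d.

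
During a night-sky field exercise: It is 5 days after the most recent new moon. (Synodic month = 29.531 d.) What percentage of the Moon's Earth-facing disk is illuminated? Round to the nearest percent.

26%

Elongation θ = 360° × 5/29.531 ≈ 61.0°.
cos 61.0° = 0.486, so f = (1 − 0.486)/2 = 0.257, so 26%.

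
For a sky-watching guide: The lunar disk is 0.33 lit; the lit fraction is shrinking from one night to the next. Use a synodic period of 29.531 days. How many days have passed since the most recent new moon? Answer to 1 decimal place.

23.8 days

From f = (1 − cos θ)/2: cos θ = 1 − 2×0.33 = 0.340; arccos → 70.1°.
A waning Moon lies in 180°–360°, so θ = 360° − 70.1° = 289.9°.
Age = 29.531 × 289.9°/360° ≈ 23.78 days.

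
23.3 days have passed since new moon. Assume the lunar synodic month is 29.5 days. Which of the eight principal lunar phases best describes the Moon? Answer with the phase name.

last quarter

At 23.3/29.5 of the cycle, θ ≈ 284° — the last quarter range.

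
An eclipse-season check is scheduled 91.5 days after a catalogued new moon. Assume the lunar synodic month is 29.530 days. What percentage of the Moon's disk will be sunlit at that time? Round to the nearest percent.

9%

91.5/29.530 = 3.099 lunations, so 3 complete cycles and 2.91 d into the next.
The Moon has covered 2.91/29.530 of its cycle, so θ ≈ 360° × 2.91/29.530 = 35.5°.
Illuminated fraction = (1 − cos 35.5°)/2 = (1 − 0.814)/2 ≈ 0.093, so 9%.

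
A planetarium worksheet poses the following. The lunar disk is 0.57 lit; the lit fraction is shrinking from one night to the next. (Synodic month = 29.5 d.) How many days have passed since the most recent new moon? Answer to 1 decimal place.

21.5 days

cos θ = 1 − 2f = -0.140, giving a principal value of 98.0°.
Since the Moon is past full (waning), take the reflex angle: θ = 360° − 98.0° = 262.0°.
Age = 29.5 × 262.0°/360° ≈ 21.47 days.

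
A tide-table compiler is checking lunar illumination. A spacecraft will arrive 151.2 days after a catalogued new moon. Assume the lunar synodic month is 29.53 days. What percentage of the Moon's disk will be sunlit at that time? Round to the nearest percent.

151.2 d spans 5 complete synodic months (5 × 29.53 = 147.65 d) plus 3.55 d.
Elongation θ = 360° × 3.55/29.53 ≈ 43.3°.
With cos θ = 0.728, the lit fraction is (1 − 0.728)/2 ≈ 0.136, so 14%.

14%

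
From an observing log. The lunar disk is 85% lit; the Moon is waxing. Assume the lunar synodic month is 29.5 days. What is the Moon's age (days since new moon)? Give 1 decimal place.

11.0 days

From f = (1 − cos θ)/2: cos θ = 1 − 2×0.85 = -0.700; arccos → 134.4°.
Waxing ⇒ before full, so θ = 134.4°.
That fraction of the synodic month is 134.4/360 × 29.5 d ≈ 11.02 d.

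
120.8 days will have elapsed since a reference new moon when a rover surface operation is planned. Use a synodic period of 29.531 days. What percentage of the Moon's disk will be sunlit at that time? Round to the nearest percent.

120.8 d spans 4 complete synodic months (4 × 29.531 = 118.12 d) plus 2.68 d.
Elongation θ = 360° × 2.68/29.531 ≈ 32.6°.
cos 32.6° = 0.842, so f = (1 − 0.842)/2 = 0.079, so 8%.

8%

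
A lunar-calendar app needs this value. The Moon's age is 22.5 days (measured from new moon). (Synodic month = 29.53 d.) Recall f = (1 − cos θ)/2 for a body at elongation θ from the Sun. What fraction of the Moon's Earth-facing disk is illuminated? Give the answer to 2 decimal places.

Phase angle: θ = 360°·(22.5 d)/(29.53 d) = 274.3°.
With cos θ = 0.075, the lit fraction is (1 − 0.075)/2 ≈ 0.463.

0.46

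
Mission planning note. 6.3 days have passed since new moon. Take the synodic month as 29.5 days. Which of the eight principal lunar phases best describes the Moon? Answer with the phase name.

first quarter

θ ≈ 360° × 6.3/29.5 = 77°, which falls in the first quarter sector.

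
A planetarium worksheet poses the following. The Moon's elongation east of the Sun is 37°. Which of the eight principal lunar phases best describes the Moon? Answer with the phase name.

waxing crescent

37° lies in the waxing crescent sector of the 8-phase cycle.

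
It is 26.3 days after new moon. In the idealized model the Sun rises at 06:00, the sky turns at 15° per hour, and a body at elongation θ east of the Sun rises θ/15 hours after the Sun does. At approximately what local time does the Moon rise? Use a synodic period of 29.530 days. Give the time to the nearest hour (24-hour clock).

The Moon has covered 26.3/29.530 of its cycle, so θ ≈ 360° × 26.3/29.530 = 320.6°.
Delay after the Sun = 320.6° / (15°/h) ≈ 21.37 h.
06:00 + 21.37 h ≈ 03:22 → 03:00 to the nearest hour.

03:00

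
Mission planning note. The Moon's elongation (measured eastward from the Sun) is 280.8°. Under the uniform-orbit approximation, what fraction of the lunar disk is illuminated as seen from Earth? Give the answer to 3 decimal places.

0.406

f = (1 − cos 280.8°)/2 = (1 − 0.187)/2 ≈ 0.406.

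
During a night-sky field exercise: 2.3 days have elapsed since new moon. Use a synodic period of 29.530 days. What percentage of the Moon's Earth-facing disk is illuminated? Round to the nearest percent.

Elongation θ = 360° × 2.3/29.530 ≈ 28.0°.
With cos θ = 0.883, the lit fraction is (1 − 0.883)/2 ≈ 0.059, so 6%.

6%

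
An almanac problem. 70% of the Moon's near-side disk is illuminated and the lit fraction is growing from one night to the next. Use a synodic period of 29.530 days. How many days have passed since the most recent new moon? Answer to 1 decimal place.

From f = (1 − cos θ)/2: cos θ = 1 − 2×0.70 = -0.400; arccos → 113.6°.
The Moon is waxing (0°–180°), so θ = 113.6° directly.
Age = 29.530 × 113.6°/360° ≈ 9.32 days.

9.3 days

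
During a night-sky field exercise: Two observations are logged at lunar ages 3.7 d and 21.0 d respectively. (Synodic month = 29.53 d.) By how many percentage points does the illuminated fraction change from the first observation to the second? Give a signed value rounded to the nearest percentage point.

First observation: θ = 360°·3.7/29.53 = 45.1°, so f = 0.147.
Second observation: θ = 256.0°, f = 0.621.
Δf = 0.621 − 0.147 = +0.474, i.e. +47 pp.

+47 percentage points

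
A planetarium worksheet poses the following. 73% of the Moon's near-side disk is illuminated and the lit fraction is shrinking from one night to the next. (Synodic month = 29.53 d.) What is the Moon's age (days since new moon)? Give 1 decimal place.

19.9 days

From f = (1 − cos θ)/2: cos θ = 1 − 2×0.73 = -0.460; arccos → 117.4°.
Waning ⇒ past full, so θ = 360° − 117.4° = 242.6°.
Age = 29.53 × 242.6°/360° ≈ 19.90 days.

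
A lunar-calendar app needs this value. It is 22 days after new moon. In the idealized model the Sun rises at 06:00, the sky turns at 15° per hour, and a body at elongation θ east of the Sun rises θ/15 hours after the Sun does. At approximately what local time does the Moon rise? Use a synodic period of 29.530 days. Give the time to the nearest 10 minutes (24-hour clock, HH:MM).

Elongation θ = 360° × 22/29.530 ≈ 268.2°.
At 15° of sky rotation per hour, 268.2° corresponds to a 17.88 h lag.
06:00 + 17.880 h ≈ 23:53 → 23:50 to the nearest ten minutes.

23:50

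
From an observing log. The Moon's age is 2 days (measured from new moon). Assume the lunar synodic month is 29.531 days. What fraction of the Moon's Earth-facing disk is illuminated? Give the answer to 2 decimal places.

Elongation θ = 360° × 2/29.531 ≈ 24.4°.
Illuminated fraction = (1 − cos 24.4°)/2 = (1 − 0.911)/2 ≈ 0.045.

0.04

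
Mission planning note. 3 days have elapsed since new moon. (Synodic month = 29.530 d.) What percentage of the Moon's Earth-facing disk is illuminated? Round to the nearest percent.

10%

The Moon has covered 3/29.530 of its cycle, so θ ≈ 360° × 3/29.530 = 36.6°.
With cos θ = 0.803, the lit fraction is (1 − 0.803)/2 ≈ 0.098, so 10%.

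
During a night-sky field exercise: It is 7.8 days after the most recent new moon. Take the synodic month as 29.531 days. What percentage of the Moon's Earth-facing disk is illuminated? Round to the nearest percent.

54%

Elongation θ = 360° × 7.8/29.531 ≈ 95.1°.
Illuminated fraction = (1 − cos 95.1°)/2 = (1 − (-0.089))/2 ≈ 0.544, so 54%.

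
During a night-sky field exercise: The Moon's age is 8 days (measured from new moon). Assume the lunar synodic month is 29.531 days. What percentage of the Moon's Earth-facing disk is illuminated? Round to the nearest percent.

57%

Phase angle: θ = 360°·(8 d)/(29.531 d) = 97.5°.
With cos θ = (-0.131), the lit fraction is (1 − (-0.131))/2 ≈ 0.565, so 57%.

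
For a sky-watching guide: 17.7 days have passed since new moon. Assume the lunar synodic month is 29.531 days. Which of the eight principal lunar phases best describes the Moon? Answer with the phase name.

waning gibbous

At 17.7/29.531 of the cycle, θ ≈ 216° — the waning gibbous range.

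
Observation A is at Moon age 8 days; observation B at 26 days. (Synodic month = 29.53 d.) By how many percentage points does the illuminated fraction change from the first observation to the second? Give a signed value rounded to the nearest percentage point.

θ₁ = 360° × 8/29.53 = 97.5°, f₁ = (1 − cos θ₁)/2 = 0.566.
θ₂ = 360° × 26/29.53 = 317.0°, f₂ = (1 − cos θ₂)/2 = 0.135.
Change = f₂ − f₁ = -0.431 → -43 percentage points.

-43 percentage points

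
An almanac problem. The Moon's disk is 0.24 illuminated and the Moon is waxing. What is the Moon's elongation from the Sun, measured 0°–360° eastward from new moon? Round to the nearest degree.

59°

cos θ = 1 − 2f = 0.520, giving a principal value of 58.7°.
Waxing ⇒ before full, so θ = 58.7°.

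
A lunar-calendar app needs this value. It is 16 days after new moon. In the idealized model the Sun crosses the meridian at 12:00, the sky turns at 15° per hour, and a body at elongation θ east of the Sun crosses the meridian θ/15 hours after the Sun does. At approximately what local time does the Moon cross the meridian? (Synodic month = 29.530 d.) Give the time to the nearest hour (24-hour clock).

Elongation θ = 360° × 16/29.530 ≈ 195.1°.
Delay after the Sun = 195.1° / (15°/h) ≈ 13.00 h.
12:00 + 13.00 h ≈ 01:00 → 01:00 to the nearest hour.

01:00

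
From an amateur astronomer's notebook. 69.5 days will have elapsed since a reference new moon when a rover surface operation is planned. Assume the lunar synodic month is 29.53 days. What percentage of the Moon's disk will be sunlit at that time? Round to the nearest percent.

69.5/29.53 = 2.354 lunations, so 2 complete cycles and 10.44 d into the next.
The Moon has covered 10.44/29.53 of its cycle, so θ ≈ 360° × 10.44/29.53 = 127.3°.
Illuminated fraction = (1 − cos 127.3°)/2 = (1 − (-0.606))/2 ≈ 0.803, so 80%.

80%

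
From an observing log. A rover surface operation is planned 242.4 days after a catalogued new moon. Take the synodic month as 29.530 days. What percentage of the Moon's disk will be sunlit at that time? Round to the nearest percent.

37%

Reduce mod P: 242.4 − 8×29.530 = 6.16 d into the current lunation.
Phase angle: θ = 360°·(6.16 d)/(29.530 d) = 75.1°.
With cos θ = 0.257, the lit fraction is (1 − 0.257)/2 ≈ 0.371, so 37%.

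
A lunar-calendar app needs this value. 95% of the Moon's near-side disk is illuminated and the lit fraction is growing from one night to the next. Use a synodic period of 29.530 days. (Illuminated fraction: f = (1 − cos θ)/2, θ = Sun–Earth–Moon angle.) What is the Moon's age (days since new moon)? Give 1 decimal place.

cos θ = 1 − 2f = -0.900, giving a principal value of 154.2°.
Waxing ⇒ before full, so θ = 154.2°.
At 360°/29.530 d per day, 154.2° corresponds to 12.65 days.

12.6 days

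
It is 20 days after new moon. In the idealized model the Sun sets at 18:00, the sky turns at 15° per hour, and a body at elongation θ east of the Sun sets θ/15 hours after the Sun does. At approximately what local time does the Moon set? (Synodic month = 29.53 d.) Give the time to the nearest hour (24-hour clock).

Phase angle: θ = 360°·(20 d)/(29.53 d) = 243.8°.
Delay after the Sun = 243.8° / (15°/h) ≈ 16.25 h.
18:00 + 16.25 h ≈ 10:15 → 10:00 to the nearest hour.

10:00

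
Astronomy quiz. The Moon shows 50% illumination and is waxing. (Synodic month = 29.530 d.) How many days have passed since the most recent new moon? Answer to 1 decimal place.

From f = (1 − cos θ)/2: cos θ = 1 − 2×0.50 = 0.000; arccos → 90.0°.
The Moon is waxing (0°–180°), so θ = 90.0° directly.
That fraction of the synodic month is 90.0/360 × 29.530 d ≈ 7.38 d.

7.4 days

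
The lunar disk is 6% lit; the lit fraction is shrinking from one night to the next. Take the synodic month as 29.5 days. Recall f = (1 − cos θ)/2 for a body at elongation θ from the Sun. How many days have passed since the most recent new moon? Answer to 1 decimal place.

27.2 days

From f = (1 − cos θ)/2: cos θ = 1 − 2×0.06 = 0.880; arccos → 28.4°.
Since the Moon is past full (waning), take the reflex angle: θ = 360° − 28.4° = 331.6°.
Age = 29.5 × 331.6°/360° ≈ 27.18 days.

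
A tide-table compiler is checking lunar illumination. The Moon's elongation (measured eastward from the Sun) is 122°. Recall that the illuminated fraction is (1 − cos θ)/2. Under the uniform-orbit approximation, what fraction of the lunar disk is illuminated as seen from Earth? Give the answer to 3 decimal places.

f = (1 − cos 122°)/2 = (1 − (-0.530))/2 ≈ 0.765.

0.765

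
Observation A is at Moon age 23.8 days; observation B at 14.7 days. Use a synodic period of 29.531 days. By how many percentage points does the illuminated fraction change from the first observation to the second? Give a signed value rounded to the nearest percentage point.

+67 percentage points

First observation: θ = 360°·23.8/29.531 = 290.1°, so f = 0.328.
Second observation: θ = 179.2°, f = 1.000.
Δf = 1.000 − 0.328 = +0.672, i.e. +67 pp.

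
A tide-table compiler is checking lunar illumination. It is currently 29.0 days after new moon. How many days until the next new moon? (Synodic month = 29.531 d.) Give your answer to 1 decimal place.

0.5 days

The next new moon completes the synodic month: 29.531 − 29.0 = 0.531 days.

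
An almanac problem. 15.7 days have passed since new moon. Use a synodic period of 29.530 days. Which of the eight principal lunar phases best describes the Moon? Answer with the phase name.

full moon

θ ≈ 360° × 15.7/29.530 = 191°, which falls in the full moon sector.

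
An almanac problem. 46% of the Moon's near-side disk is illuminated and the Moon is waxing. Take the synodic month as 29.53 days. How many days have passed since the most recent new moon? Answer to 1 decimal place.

7.0 days

cos θ = 1 − 2f = 0.080, giving a principal value of 85.4°.
Before full moon the principal value applies: θ = 85.4°.
That fraction of the synodic month is 85.4/360 × 29.53 d ≈ 7.01 d.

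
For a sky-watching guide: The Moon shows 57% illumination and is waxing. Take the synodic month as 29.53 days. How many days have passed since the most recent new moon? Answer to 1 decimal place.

cos θ = 1 − 2f = -0.140, giving a principal value of 98.0°.
Waxing ⇒ before full, so θ = 98.0°.
That fraction of the synodic month is 98.0/360 × 29.53 d ≈ 8.04 d.

8.0 days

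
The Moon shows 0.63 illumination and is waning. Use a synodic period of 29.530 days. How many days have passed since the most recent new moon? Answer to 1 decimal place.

20.9 days

From f = (1 − cos θ)/2: cos θ = 1 − 2×0.63 = -0.260; arccos → 105.1°.
Waning ⇒ past full, so θ = 360° − 105.1° = 254.9°.
Age = 29.530 × 254.9°/360° ≈ 20.91 days.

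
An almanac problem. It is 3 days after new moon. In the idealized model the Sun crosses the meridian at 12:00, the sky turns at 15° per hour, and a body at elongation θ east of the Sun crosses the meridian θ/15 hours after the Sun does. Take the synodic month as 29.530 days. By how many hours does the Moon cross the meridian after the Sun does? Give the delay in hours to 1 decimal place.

Phase angle: θ = 360°·(3 d)/(29.530 d) = 36.6°.
Delay after the Sun = 36.6° / (15°/h) ≈ 2.44 h.
So the Moon crosses the meridian 2.44 h after the Sun.

2.4 h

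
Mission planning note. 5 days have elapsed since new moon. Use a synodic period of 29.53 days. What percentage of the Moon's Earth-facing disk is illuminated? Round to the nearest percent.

26%

Elongation θ = 360° × 5/29.53 ≈ 61.0°.
With cos θ = 0.485, the lit fraction is (1 − 0.485)/2 ≈ 0.257, so 26%.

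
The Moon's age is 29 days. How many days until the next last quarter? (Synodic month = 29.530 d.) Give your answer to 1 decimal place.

22.7 days

Last quarter occurs at elongation 270°, i.e. at age 29.530 × 270/360 = 22.148 d.
This lunation's last quarter (22.148 d) has passed, so add one period: 51.678 − 29 = 22.678 days.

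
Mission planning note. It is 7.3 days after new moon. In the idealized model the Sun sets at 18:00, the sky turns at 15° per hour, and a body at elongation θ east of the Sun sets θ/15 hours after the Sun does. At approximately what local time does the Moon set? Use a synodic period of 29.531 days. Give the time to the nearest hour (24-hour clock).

00:00

Elongation θ = 360° × 7.3/29.531 ≈ 89.0°.
At 15° of sky rotation per hour, 89.0° corresponds to a 5.93 h lag.
18:00 + 5.93 h ≈ 23:56 → 00:00 to the nearest hour.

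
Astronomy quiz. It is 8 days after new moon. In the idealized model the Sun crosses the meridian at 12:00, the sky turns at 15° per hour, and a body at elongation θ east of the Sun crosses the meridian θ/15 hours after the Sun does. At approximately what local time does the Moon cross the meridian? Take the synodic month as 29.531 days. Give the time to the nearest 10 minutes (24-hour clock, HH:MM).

18:30

The Moon has covered 8/29.531 of its cycle, so θ ≈ 360° × 8/29.531 = 97.5°.
The Moon trails the Sun by θ/15 = 97.5/15 ≈ 6.50 hours.
12:00 + 6.502 h ≈ 18:30 → 18:30 to the nearest ten minutes.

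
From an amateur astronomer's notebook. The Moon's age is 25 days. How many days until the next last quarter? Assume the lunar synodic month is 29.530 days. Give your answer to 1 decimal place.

Last quarter is 0.75 of the way through the cycle: age 0.75 × 29.530 = 22.148 d.
Already past this cycle's last quarter; the next is at 22.148 + 29.530 = 51.678 d, so 51.678 − 25 = 26.678 days.

26.7 days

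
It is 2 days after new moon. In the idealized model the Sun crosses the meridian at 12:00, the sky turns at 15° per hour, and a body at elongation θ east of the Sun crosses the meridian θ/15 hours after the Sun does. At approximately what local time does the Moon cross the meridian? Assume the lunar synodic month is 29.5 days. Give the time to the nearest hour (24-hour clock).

Phase angle: θ = 360°·(2 d)/(29.5 d) = 24.4°.
Delay after the Sun = 24.4° / (15°/h) ≈ 1.63 h.
12:00 + 1.63 h ≈ 13:38 → 14:00 to the nearest hour.

14:00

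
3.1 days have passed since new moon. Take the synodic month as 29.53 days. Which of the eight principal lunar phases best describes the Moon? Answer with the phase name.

θ ≈ 360° × 3.1/29.53 = 38°, which falls in the waxing crescent sector.

waxing crescent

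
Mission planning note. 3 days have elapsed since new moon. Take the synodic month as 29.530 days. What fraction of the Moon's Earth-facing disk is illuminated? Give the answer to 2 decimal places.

Phase angle: θ = 360°·(3 d)/(29.530 d) = 36.6°.
With cos θ = 0.803, the lit fraction is (1 − 0.803)/2 ≈ 0.098.

0.10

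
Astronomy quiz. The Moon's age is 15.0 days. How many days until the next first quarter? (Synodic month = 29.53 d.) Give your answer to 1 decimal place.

21.9 days

First quarter is 0.25 of the way through the cycle: age 0.25 × 29.53 = 7.383 d.
This lunation's first quarter (7.383 d) has passed, so add one period: 36.913 − 15.0 = 21.913 days.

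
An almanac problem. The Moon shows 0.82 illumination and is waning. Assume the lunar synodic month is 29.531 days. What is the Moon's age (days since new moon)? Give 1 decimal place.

18.9 days

cos θ = 1 − 2f = -0.640, giving a principal value of 129.8°.
A waning Moon lies in 180°–360°, so θ = 360° − 129.8° = 230.2°.
At 360°/29.531 d per day, 230.2° corresponds to 18.88 days.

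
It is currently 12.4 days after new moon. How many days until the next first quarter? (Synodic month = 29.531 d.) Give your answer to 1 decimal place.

24.5 days

First quarter is 0.25 of the way through the cycle: age 0.25 × 29.531 = 7.383 d.
Already past this cycle's first quarter; the next is at 7.383 + 29.531 = 36.914 d, so 36.914 − 12.4 = 24.514 days.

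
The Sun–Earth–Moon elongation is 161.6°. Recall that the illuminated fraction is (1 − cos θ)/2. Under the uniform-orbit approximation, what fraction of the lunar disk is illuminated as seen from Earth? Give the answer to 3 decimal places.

cos 161.6° = (-0.949), so f = (1 − (-0.949))/2 = 0.974.

0.974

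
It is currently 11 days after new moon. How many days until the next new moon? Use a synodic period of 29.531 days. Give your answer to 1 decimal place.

One full lunation from the last new moon is 29.531 d; remaining = 29.531 − 11 = 18.531 d.

18.5 days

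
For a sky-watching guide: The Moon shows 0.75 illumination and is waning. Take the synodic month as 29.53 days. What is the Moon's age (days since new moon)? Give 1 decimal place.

Invert f = (1 − cos θ)/2 to get cos θ = 1 − 2(0.75) = -0.500, hence θ₀ = arccos -0.500 = 120.0°.
Since the Moon is past full (waning), take the reflex angle: θ = 360° − 120.0° = 240.0°.
Age = 29.53 × 240.0°/360° ≈ 19.69 days.

19.7 days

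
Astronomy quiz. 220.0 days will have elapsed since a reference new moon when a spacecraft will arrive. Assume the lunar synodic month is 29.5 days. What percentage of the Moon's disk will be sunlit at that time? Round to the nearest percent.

220.0 d spans 7 complete synodic months (7 × 29.5 = 206.50 d) plus 13.50 d.
Phase angle: θ = 360°·(13.50 d)/(29.5 d) = 164.7°.
cos 164.7° = (-0.965), so f = (1 − (-0.965))/2 = 0.982, so 98%.

98%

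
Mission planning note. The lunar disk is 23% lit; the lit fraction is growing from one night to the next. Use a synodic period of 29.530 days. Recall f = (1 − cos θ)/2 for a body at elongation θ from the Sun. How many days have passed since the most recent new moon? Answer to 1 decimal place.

Invert f = (1 − cos θ)/2 to get cos θ = 1 − 2(0.23) = 0.540, hence θ₀ = arccos 0.540 = 57.3°.
Before full moon the principal value applies: θ = 57.3°.
At 360°/29.530 d per day, 57.3° corresponds to 4.70 days.

4.7 days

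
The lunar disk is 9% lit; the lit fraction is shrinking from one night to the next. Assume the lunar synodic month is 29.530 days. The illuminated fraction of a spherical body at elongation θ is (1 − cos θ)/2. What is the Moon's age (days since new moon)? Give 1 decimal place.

26.7 days

cos θ = 1 − 2f = 0.820, giving a principal value of 34.9°.
Since the Moon is past full (waning), take the reflex angle: θ = 360° − 34.9° = 325.1°.
At 360°/29.530 d per day, 325.1° corresponds to 26.67 days.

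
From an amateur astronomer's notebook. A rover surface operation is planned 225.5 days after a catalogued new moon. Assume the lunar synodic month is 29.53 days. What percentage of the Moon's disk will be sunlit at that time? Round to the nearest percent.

225.5/29.53 = 7.636 lunations, so 7 complete cycles and 18.79 d into the next.
The Moon has covered 18.79/29.53 of its cycle, so θ ≈ 360° × 18.79/29.53 = 229.1°.
Illuminated fraction = (1 − cos 229.1°)/2 = (1 − (-0.655))/2 ≈ 0.828, so 83%.

83%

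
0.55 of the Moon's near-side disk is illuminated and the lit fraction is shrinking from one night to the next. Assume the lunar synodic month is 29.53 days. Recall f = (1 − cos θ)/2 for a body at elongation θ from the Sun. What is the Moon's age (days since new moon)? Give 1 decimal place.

cos θ = 1 − 2f = -0.100, giving a principal value of 95.7°.
A waning Moon lies in 180°–360°, so θ = 360° − 95.7° = 264.3°.
That fraction of the synodic month is 264.3/360 × 29.53 d ≈ 21.68 d.

21.7 days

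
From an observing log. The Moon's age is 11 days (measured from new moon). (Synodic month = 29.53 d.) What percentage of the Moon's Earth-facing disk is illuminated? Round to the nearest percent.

85%

Phase angle: θ = 360°·(11 d)/(29.53 d) = 134.1°.
cos 134.1° = (-0.696), so f = (1 − (-0.696))/2 = 0.848, so 85%.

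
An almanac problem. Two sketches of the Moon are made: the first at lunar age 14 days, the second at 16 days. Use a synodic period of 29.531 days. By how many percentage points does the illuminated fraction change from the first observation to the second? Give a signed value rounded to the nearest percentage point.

-1 percentage points

θ₁ = 360° × 14/29.531 = 170.7°, f₁ = (1 − cos θ₁)/2 = 0.993.
θ₂ = 360° × 16/29.531 = 195.0°, f₂ = (1 − cos θ₂)/2 = 0.983.
Change = f₂ − f₁ = -0.011 → -1 percentage points.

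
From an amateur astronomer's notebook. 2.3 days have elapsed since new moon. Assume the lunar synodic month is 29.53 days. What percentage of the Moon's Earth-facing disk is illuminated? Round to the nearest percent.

6%

Phase angle: θ = 360°·(2.3 d)/(29.53 d) = 28.0°.
With cos θ = 0.883, the lit fraction is (1 − 0.883)/2 ≈ 0.059, so 6%.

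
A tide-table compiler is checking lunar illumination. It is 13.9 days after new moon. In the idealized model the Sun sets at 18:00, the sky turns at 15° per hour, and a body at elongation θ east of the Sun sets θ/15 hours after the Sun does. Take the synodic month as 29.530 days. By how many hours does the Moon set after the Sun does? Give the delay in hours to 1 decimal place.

Phase angle: θ = 360°·(13.9 d)/(29.530 d) = 169.5°.
Delay after the Sun = 169.5° / (15°/h) ≈ 11.30 h.
So the Moon sets 11.30 h after the Sun.

11.3 h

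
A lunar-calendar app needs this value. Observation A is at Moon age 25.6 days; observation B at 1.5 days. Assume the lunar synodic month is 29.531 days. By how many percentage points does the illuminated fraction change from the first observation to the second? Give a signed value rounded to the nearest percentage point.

θ₁ = 360° × 25.6/29.531 = 312.1°, f₁ = (1 − cos θ₁)/2 = 0.165.
θ₂ = 360° × 1.5/29.531 = 18.3°, f₂ = (1 − cos θ₂)/2 = 0.025.
Change = f₂ − f₁ = -0.140 → -14 percentage points.

-14 pp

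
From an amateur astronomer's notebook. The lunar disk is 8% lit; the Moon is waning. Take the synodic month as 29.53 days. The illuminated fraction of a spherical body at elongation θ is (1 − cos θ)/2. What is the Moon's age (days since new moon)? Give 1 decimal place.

Invert f = (1 − cos θ)/2 to get cos θ = 1 − 2(0.08) = 0.840, hence θ₀ = arccos 0.840 = 32.9°.
Since the Moon is past full (waning), take the reflex angle: θ = 360° − 32.9° = 327.1°.
Age = 29.53 × 327.1°/360° ≈ 26.83 days.

26.8 days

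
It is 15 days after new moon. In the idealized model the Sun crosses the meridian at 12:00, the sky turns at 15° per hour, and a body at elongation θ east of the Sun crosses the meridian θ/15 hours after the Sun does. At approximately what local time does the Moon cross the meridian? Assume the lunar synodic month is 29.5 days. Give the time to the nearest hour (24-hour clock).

00:00

Phase angle: θ = 360°·(15 d)/(29.5 d) = 183.1°.
Delay after the Sun = 183.1° / (15°/h) ≈ 12.20 h.
12:00 + 12.20 h ≈ 00:12 → 00:00 to the nearest hour.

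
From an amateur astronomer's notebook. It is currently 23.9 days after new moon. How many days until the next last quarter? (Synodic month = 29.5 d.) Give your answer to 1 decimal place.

27.7 days

Last quarter is 0.75 of the way through the cycle: age 0.75 × 29.5 = 22.125 d.
Already past this cycle's last quarter; the next is at 22.125 + 29.5 = 51.625 d, so 51.625 − 23.9 = 27.725 days.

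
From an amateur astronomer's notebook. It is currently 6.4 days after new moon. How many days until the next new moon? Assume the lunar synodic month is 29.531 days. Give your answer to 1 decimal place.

The next new moon completes the synodic month: 29.531 − 6.4 = 23.131 days.

23.1 days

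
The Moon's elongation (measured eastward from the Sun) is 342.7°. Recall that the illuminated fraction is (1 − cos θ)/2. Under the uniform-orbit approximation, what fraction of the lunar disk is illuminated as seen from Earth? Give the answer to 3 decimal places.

0.023

cos 342.7° = 0.955, so f = (1 − 0.955)/2 = 0.023.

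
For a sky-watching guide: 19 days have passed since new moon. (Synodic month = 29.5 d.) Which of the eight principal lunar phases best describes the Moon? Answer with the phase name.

waning gibbous

θ ≈ 360° × 19/29.5 = 232°, which falls in the waning gibbous sector.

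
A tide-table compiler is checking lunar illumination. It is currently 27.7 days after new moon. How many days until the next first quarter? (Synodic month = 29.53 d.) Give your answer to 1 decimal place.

9.2 days

First quarter occurs at elongation 90°, i.e. at age 29.53 × 90/360 = 7.383 d.
Already past this cycle's first quarter; the next is at 7.383 + 29.53 = 36.913 d, so 36.913 − 27.7 = 9.213 days.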